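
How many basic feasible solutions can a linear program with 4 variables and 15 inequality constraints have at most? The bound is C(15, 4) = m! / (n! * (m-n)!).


Each vertex corresponds to some choice of n active constraints out of m, so the number of vertices is at most C(m, n) = m! / (n!(m-n)!).
m = 15, n = 4
Numerator: 15 * 14 * 13 * 12
Denominator: 4! = 24
C(15, 4) = 1365


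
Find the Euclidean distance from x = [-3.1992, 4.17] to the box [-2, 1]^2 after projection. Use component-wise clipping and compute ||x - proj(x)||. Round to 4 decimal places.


Project each component onto [-2, 1].
clip(-3.1992) = -2.0, clip(4.17) = 1.0
Projection = [-2.0, 1.0]
Squared diffs: [1.4381, 10.0489]
Distance = sqrt(11.487) = 3.3892


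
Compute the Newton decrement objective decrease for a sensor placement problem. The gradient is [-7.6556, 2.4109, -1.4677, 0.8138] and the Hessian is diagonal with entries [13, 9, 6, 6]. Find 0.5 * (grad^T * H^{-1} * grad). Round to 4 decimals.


Step 1: H is diagonal, so H^(-1) * g = [-0.5889, 0.2679, -0.2446, 0.1356].
Step 2: g^T H^(-1) g = sum_i g_i^2 / H_ii
  = (-7.6556)^2/13 + (2.4109)^2/9 + (-1.4677)^2/6 + (0.8138)^2/6
  = 4.5083 + 0.6458 + 0.359 + 0.1104 = 5.6236
Step 3: Objective decrease = 0.5 * g^T H^(-1) g = 2.8118


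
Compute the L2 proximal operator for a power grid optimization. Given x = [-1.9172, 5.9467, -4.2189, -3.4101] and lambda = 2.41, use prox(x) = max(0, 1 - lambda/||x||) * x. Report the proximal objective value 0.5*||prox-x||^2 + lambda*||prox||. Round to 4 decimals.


Step 1: Compute ||x||.
||x|| = 8.2745
Step 2: Compute scaling factor.
scale = max(0, 1 - 2.41/8.2745) = 0.7087
Step 3: prox(x) = [-1.3588, 4.2147, -2.9901, -2.4169]
||prox(x)|| = 5.8645
Step 4: Proximal objective.
0.5*||prox-x||^2 = 2.9041
lambda*||prox|| = 14.1334
Total = 17.0374


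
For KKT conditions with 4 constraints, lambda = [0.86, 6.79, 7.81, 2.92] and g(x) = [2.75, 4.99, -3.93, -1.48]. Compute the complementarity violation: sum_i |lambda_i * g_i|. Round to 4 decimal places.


KKT complementary slackness check:
lambda_1 * g_1 = 0.86 * 2.75 = 2.365
lambda_2 * g_2 = 6.79 * 4.99 = 33.8821
lambda_3 * g_3 = 7.81 * -3.93 = -30.6933
lambda_4 * g_4 = 2.92 * -1.48 = -4.3216
Total violation = 2.365 + 33.8821 + 30.6933 + 4.3216 = 71.262


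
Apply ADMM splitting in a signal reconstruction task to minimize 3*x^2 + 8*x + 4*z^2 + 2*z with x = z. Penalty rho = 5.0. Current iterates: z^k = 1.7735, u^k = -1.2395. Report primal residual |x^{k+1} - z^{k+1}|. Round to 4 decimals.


ADMM iteration with rho = 5.0, z^k = 1.7735, u^k = -1.2395
Step 1: x-update.
Minimize 3*x^2 + 8*x + (5.0/2)*(x - 1.7735 - 1.2395)^2
FOC: (2*3 + 5.0)*x = -8 + 5.0*(1.7735 + 1.2395)
x^{k+1} = 0.6423
Step 2: z-update.
Minimize 4*z^2 + 2*z + (5.0/2)*(0.6423 - z - 1.2395)^2
FOC: (2*4 + 5.0)*z = -2 + 5.0*(0.6423 - 1.2395)
z^{k+1} = -0.3835
Step 3: u-update.
u^{k+1} = -1.2395 + 0.6423 + 0.3835 = -0.2137
Step 4: Primal residual = |0.6423 + 0.3835| = 1.0258


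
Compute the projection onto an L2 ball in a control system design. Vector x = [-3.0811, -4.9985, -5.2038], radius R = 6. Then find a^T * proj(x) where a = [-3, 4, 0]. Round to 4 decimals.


Step 1: Compute ||x|| (intermediates to 6 decimals).
||x|| = sqrt((-3.0811)^2 + (-4.9985)^2 + (-5.2038)^2) = 7.845872
Step 2: Project.
Since ||x|| > R, scale = R/||x|| = 6/7.845872 = 0.764733, proj(x) = scale * x
proj(x) = [-2.356219, -3.822518, -3.979518]
Step 3: Dot product.
a^T * proj(x) = -3*(-2.356219) + 4*(-3.822518) + 0*(-3.979518) = -8.2214


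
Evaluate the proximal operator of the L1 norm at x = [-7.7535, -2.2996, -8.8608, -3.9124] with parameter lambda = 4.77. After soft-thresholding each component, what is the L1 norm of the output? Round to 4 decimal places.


Soft-thresholding with lambda = 4.77:
prox(-7.7535) = sign(-7.7535)*max(|-7.7535| - 4.77, 0) = -2.9835
prox(-2.2996) = sign(-2.2996)*max(|-2.2996| - 4.77, 0) = 0.0
prox(-8.8608) = sign(-8.8608)*max(|-8.8608| - 4.77, 0) = -4.0908
prox(-3.9124) = sign(-3.9124)*max(|-3.9124| - 4.77, 0) = 0.0
prox(x) = [-2.9835, 0.0, -4.0908, 0.0]
||prox(x)||_1 = 2.9835 + 0.0 + 4.0908 + 0.0 = 7.0743


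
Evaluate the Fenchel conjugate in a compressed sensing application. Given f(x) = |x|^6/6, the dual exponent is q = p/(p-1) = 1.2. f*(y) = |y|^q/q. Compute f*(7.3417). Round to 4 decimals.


The conjugate exponent q satisfies 1/p + 1/q = 1.
p = 6, so q = 6/(6 - 1) = 1.2
|y|^q = 7.3417^1.2 = 10.9385
f*(7.3417) = 10.9385 / 1.2 = 9.1154


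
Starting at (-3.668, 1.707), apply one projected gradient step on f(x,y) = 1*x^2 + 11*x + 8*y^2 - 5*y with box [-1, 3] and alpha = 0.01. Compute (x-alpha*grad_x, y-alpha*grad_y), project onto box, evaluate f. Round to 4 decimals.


Step 1: Compute gradient at (-3.668, 1.707).
grad_x = 2*1*-3.668 + 11 = 3.664
grad_y = 2*8*1.707 - 5 = 22.312
Step 2: Gradient step.
x_raw = -3.668 - 0.01*3.664 = -3.7046
y_raw = 1.707 - 0.01*22.312 = 1.4839
Step 3: Project onto [-1, 3].
x_proj = clip(-3.7046) = -1.0
y_proj = clip(1.4839) = 1.4839
Step 4: Evaluate f.
f(-1.0, 1.4839) = 0.1958


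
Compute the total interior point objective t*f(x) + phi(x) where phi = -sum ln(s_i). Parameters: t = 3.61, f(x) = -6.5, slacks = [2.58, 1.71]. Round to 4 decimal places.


Step 1: Compute log-barrier.
ln values: [0.9478, 0.5365]
phi = -(0.9478 + 0.5365) = -1.4843
Step 2: Compute augmented objective.
t*f(x) = 3.61*-6.5 = -23.465
Total = -23.465 - 1.4843 = -24.9493


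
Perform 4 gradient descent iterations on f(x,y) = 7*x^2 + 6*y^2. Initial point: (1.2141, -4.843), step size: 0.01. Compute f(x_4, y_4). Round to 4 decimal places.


Gradient descent on f(x,y) = 7*x^2 + 6*y^2.
Starting point: (1.2141, -4.843), alpha = 0.01
Step 1: grad_x = 2*7*1.2141 = 16.9974, grad_y = 2*6*-4.843 = -58.116
  x_1 = 1.2141 - 0.01*16.9974 = 1.0441
  y_1 = -4.843 - 0.01*-58.116 = -4.2618
Step 2: grad_x = 2*7*1.0441 = 14.6178, grad_y = 2*6*-4.2618 = -51.1421
  x_2 = 1.0441 - 0.01*14.6178 = 0.8979
  y_2 = -4.2618 - 0.01*-51.1421 = -3.7504
Step 3: grad_x = 2*7*0.8979 = 12.5713, grad_y = 2*6*-3.7504 = -45.005
  x_3 = 0.8979 - 0.01*12.5713 = 0.7722
  y_3 = -3.7504 - 0.01*-45.005 = -3.3004
Step 4: grad_x = 2*7*0.7722 = 10.8113, grad_y = 2*6*-3.3004 = -39.6044
  x_4 = 0.7722 - 0.01*10.8113 = 0.6641
  y_4 = -3.3004 - 0.01*-39.6044 = -2.9043
f(0.6641, -2.9043) = 7*0.6641^2 + 6*(-2.9043)^2 = 53.698


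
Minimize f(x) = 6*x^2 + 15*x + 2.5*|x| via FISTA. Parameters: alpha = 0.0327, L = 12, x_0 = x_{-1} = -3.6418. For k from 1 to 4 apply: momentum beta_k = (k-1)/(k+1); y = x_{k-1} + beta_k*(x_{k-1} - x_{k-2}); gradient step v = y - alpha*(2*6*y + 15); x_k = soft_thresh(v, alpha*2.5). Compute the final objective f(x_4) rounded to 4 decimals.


FISTA on f(x) = 6*x^2 + 15*x + 2.5*|x|
L = 12, alpha = 0.0327
Iteration 1: beta = 0.0, y = -3.6418 + 0.0*(-3.6418 + 3.6418) = -3.6418
  grad(y) = -28.7016, v = y - alpha*grad = -2.7033
  prox(v) = soft_thresh(-2.7033, 0.0818) = -2.6215
Iteration 2: beta = 0.3333, y = -2.6215 + 0.3333*(-2.6215 + 3.6418) = -2.2814
  grad(y) = -12.3769, v = y - alpha*grad = -1.8767
  prox(v) = soft_thresh(-1.8767, 0.0818) = -1.7949
Iteration 3: beta = 0.5, y = -1.7949 + 0.5*(-1.7949 + 2.6215) = -1.3816
  grad(y) = -1.5798, v = y - alpha*grad = -1.33
  prox(v) = soft_thresh(-1.33, 0.0818) = -1.2482
Iteration 4: beta = 0.6, y = -1.2482 + 0.6*(-1.2482 + 1.7949) = -0.9202
  grad(y) = 3.9573, v = y - alpha*grad = -1.0496
  prox(v) = soft_thresh(-1.0496, 0.0818) = -0.9679
f(x_4) = 6*(-0.9679)^2 + 15*(-0.9679) + 2.5*|-0.9679| = -6.4777


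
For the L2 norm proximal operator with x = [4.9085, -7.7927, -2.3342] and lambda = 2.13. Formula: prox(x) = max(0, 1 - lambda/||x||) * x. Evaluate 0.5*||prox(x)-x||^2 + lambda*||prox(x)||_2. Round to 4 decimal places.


Step 1: Compute ||x||.
||x|| = 9.5009
Step 2: Compute scaling factor.
scale = max(0, 1 - 2.13/9.5009) = 0.7758
Step 3: prox(x) = [3.8081, -6.0457, -1.8109]
||prox(x)|| = 7.3709
Step 4: Proximal objective.
0.5*||prox-x||^2 = 2.2685
lambda*||prox|| = 15.7
Total = 17.9686


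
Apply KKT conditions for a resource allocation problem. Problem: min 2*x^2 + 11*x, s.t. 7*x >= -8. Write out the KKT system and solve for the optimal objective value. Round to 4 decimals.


Step 1: Try lambda = 0 (constraint inactive).
x_unc = -11/(2*2) = -2.75
Check: 7*-2.75 = -19.25 < -8 -- violated!
Step 2: Constraint must be active: 7*x = -8
x* = -8/7 = -1.1429 (rounded; the exact value -8/7 is used below)
lambda = (2*2*(-8/7) + 11)/7 = 0.9184
Step 3: Compute optimal value.
f(x*) = 2*(-8/7)^2 + 11*(-8/7) = -9.9592


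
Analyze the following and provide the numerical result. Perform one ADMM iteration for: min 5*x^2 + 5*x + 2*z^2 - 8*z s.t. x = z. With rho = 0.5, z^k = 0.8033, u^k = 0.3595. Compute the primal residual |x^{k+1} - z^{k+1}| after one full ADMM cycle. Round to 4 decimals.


ADMM iteration with rho = 0.5, z^k = 0.8033, u^k = 0.3595
Step 1: x-update.
Minimize 5*x^2 + 5*x + (0.5/2)*(x - 0.8033 + 0.3595)^2
FOC: (2*5 + 0.5)*x = -5 + 0.5*(0.8033 - 0.3595)
x^{k+1} = -0.4551
Step 2: z-update.
Minimize 2*z^2 - 8*z + (0.5/2)*(-0.4551 - z + 0.3595)^2
FOC: (2*2 + 0.5)*z = 8 + 0.5*(-0.4551 + 0.3595)
z^{k+1} = 1.7672
Step 3: u-update.
u^{k+1} = 0.3595 - 0.4551 - 1.7672 = -1.8627
Step 4: Primal residual = |-0.4551 - 1.7672| = 2.2222


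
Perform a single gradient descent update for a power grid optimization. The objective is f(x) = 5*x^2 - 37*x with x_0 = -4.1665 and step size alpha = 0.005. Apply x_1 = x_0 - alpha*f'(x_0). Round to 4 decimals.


We compute the gradient at x_0 and apply the update.
f'(x) = 10*x - 37
f'(-4.1665) = 10*-4.1665 - 37 = -78.665
x_1 = -4.1665 - 0.005*-78.665 = -3.7732


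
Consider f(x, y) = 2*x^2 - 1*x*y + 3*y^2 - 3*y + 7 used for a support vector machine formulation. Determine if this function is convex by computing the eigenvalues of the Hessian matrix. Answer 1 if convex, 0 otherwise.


The Hessian of f(x,y) = 2*x^2 - 1*x*y + 3*y^2 - 3*y + 7 is:
H = [[4, -1], [-1, 6]]
Trace = 4 + 6 = 10
Determinant = 4*6 - (-1)^2 = 23
Discriminant = (10)^2 - 4*23 = 8.0
Eigenvalues: lambda_1 = 3.5858, lambda_2 = 6.4142
The function is convex.

1


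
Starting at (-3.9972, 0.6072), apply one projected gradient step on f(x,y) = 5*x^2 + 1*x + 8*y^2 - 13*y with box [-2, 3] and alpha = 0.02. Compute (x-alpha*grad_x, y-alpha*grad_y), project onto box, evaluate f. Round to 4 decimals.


Step 1: Compute gradient at (-3.9972, 0.6072).
grad_x = 2*5*-3.9972 + 1 = -38.972
grad_y = 2*8*0.6072 - 13 = -3.2848
Step 2: Gradient step.
x_raw = -3.9972 - 0.02*-38.972 = -3.2178
y_raw = 0.6072 - 0.02*-3.2848 = 0.6729
Step 3: Project onto [-2, 3].
x_proj = clip(-3.2178) = -2.0
y_proj = clip(0.6729) = 0.6729
Step 4: Evaluate f.
f(-2.0, 0.6729) = 12.8747


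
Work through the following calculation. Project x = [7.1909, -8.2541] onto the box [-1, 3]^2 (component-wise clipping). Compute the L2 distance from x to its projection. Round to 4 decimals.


Project each component onto [-1, 3].
clip(7.1909) = 3.0, clip(-8.2541) = -1.0
Projection = [3.0, -1.0]
Squared diffs: [17.5636, 52.622]
Distance = sqrt(70.1856) = 8.3777


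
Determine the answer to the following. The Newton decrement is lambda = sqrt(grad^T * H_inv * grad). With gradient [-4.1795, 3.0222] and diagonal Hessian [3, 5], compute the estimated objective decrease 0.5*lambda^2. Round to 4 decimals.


Step 1: H is diagonal, so H^(-1) * g = [-1.3932, 0.6044].
Step 2: g^T H^(-1) g = sum_i g_i^2 / H_ii
  = (-4.1795)^2/3 + (3.0222)^2/5
  = 5.8227 + 1.8267 = 7.6495
Step 3: Objective decrease = 0.5 * g^T H^(-1) g = 3.8247


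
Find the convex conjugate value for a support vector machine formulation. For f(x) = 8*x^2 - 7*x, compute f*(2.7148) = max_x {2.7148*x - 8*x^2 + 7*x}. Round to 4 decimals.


f*(y) = sup_x {y*x - a*x^2 - b*x} = sup_x {(y-b)*x - a*x^2}
FOC: (y - b) - 2a*x = 0 => x* = (y - b)/(2a)
x* = (2.7148 + 7)/(2*8) = 0.6072
f*(2.7148) = (y-b)^2/(4a) = (2.7148 + 7)^2/(4*8)
= 94.3773/32 = 2.9493


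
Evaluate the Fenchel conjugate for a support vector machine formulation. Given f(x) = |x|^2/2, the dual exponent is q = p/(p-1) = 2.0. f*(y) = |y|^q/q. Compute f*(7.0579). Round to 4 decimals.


The conjugate exponent q satisfies 1/p + 1/q = 1.
p = 2, so q = 2/(2 - 1) = 2.0
|y|^q = 7.0579^2.0 = 49.814
f*(7.0579) = 49.814 / 2.0 = 24.907


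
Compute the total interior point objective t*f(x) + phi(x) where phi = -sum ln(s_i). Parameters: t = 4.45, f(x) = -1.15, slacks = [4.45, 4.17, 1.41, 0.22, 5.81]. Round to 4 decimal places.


Step 1: Compute log-barrier.
ln values: [1.4929, 1.4279, 0.3436, -1.5141, 1.7596]
phi = -(1.4929 + 1.4279 + 0.3436 - 1.5141 + 1.7596) = -3.5099
Step 2: Compute augmented objective.
t*f(x) = 4.45*-1.15 = -5.1175
Total = -5.1175 - 3.5099 = -8.6274


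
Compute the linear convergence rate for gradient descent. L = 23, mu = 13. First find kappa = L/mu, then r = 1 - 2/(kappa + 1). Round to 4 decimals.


Step 1: Compute the condition number.
kappa = L/mu = 23/13 = 1.7692
Step 2: Compute the convergence rate.
r = 1 - 2/(kappa + 1) = 1 - 2*mu/(L + mu) = (L - mu)/(L + mu) = 10/36 = 0.2778


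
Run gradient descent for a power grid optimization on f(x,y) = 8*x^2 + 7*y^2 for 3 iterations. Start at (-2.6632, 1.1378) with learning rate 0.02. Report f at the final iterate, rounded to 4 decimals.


Gradient descent on f(x,y) = 8*x^2 + 7*y^2.
Starting point: (-2.6632, 1.1378), alpha = 0.02
Step 1: grad_x = 2*8*-2.6632 = -42.6112, grad_y = 2*7*1.1378 = 15.9292
  x_1 = -2.6632 - 0.02*-42.6112 = -1.811
  y_1 = 1.1378 - 0.02*15.9292 = 0.8192
Step 2: grad_x = 2*8*-1.811 = -28.9756, grad_y = 2*7*0.8192 = 11.469
  x_2 = -1.811 - 0.02*-28.9756 = -1.2315
  y_2 = 0.8192 - 0.02*11.469 = 0.5898
Step 3: grad_x = 2*8*-1.2315 = -19.7034, grad_y = 2*7*0.5898 = 8.2577
  x_3 = -1.2315 - 0.02*-19.7034 = -0.8374
  y_3 = 0.5898 - 0.02*8.2577 = 0.4247
f(-0.8374, 0.4247) = 8*(-0.8374)^2 + 7*0.4247^2 = 6.8723


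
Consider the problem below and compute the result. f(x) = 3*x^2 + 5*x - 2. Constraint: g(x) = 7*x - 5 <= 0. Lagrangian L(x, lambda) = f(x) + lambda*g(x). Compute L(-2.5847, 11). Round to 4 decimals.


Step 1: Evaluate f(x).
f(-2.5847) = 3*(-2.5847)^2 + 5*(-2.5847) - 2 = 5.1185
Step 2: Evaluate g(x).
g(-2.5847) = 7*-2.5847 - 5 = -23.0929
Step 3: Compute Lagrangian.
L = 5.1185 + 11*-23.0929 = -248.9034


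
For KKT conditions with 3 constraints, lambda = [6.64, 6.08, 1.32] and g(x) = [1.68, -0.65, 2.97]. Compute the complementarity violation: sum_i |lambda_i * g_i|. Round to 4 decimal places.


KKT complementary slackness check:
lambda_1 * g_1 = 6.64 * 1.68 = 11.1552
lambda_2 * g_2 = 6.08 * -0.65 = -3.952
lambda_3 * g_3 = 1.32 * 2.97 = 3.9204
Total violation = 11.1552 + 3.952 + 3.9204 = 19.0276


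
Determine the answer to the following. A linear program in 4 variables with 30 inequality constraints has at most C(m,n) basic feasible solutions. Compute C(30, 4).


Each vertex corresponds to some choice of n active constraints out of m, so the number of vertices is at most C(m, n) = m! / (n!(m-n)!).
m = 30, n = 4
Numerator: 30 * 29 * 28 * 27
Denominator: 4! = 24
C(30, 4) = 27405


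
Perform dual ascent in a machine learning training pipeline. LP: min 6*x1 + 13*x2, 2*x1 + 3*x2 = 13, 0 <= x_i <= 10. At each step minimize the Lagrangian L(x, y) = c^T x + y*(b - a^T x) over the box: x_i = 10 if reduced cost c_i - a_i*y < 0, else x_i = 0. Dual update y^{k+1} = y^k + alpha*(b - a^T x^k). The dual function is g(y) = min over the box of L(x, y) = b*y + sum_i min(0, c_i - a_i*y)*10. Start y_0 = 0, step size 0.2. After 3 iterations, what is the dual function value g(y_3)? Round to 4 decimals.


Dual ascent for LP: min 6*x1 + 13*x2, 2*x1 + 3*x2 = 13, 0 <= x_i <= 10
Step 1: y^k = 0.0, reduced costs: (6.0, 13.0)
  x^k = (0.0, 0.0), subgradient = b - a^T x = 13.0
  y^{k+1} = 0.0 + 0.2*13.0 = 2.6
Step 2: y^k = 2.6, reduced costs: (0.8, 5.2)
  x^k = (0.0, 0.0), subgradient = b - a^T x = 13.0
  y^{k+1} = 2.6 + 0.2*13.0 = 5.2
Step 3: y^k = 5.2, reduced costs: (-4.4, -2.6)
  x^k = (10.0, 10.0), subgradient = b - a^T x = -37.0
  y^{k+1} = 5.2 + 0.2*-37.0 = -2.2
Dual objective at y_3 = -2.2: reduced costs (10.4, 19.6), box minimizer x = (0.0, 0.0)
g(y_3) = b*y + (c1 - a1*y)*x1 + (c2 - a2*y)*x2 = 13*(-2.2) + 10.4*0.0 + 19.6*0.0 = -28.6 + 0.0 + 0.0 = -28.6


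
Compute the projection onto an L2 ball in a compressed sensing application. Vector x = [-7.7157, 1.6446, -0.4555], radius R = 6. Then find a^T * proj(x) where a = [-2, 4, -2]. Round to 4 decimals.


Step 1: Compute ||x|| (intermediates to 6 decimals).
||x|| = sqrt((-7.7157)^2 + 1.6446^2 + (-0.4555)^2) = 7.902165
Step 2: Project.
Since ||x|| > R, scale = R/||x|| = 6/7.902165 = 0.759286, proj(x) = scale * x
proj(x) = [-5.858423, 1.248722, -0.345855]
Step 3: Dot product.
a^T * proj(x) = -2*(-5.858423) + 4*1.248722 - 2*(-0.345855) = 17.4034


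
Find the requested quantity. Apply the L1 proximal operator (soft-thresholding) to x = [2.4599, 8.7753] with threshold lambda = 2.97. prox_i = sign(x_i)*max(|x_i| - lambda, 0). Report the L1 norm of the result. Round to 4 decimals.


Soft-thresholding with lambda = 2.97:
prox(2.4599) = sign(2.4599)*max(|2.4599| - 2.97, 0) = 0.0
prox(8.7753) = sign(8.7753)*max(|8.7753| - 2.97, 0) = 5.8053
prox(x) = [0.0, 5.8053]
||prox(x)||_1 = 0.0 + 5.8053 = 5.8053


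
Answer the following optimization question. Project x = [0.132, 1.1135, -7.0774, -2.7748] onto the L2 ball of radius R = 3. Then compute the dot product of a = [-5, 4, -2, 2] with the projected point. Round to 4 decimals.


Step 1: Compute ||x|| (intermediates to 6 decimals).
||x|| = sqrt(0.132^2 + 1.1135^2 + (-7.0774)^2 + (-2.7748)^2) = 7.684166
Step 2: Project.
Since ||x|| > R, scale = R/||x|| = 3/7.684166 = 0.390413, proj(x) = scale * x
proj(x) = [0.051535, 0.434725, -2.763109, -1.083318]
Step 3: Dot product.
a^T * proj(x) = -5*0.051535 + 4*0.434725 - 2*(-2.763109) + 2*(-1.083318) = 4.8408


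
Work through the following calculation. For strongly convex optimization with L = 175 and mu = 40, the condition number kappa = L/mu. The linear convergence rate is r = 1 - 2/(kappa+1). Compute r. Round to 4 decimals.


Step 1: Compute the condition number.
kappa = L/mu = 175/40 = 4.375
Step 2: Compute the convergence rate.
r = 1 - 2/(kappa + 1) = 1 - 2*mu/(L + mu) = (L - mu)/(L + mu) = 135/215 = 0.6279


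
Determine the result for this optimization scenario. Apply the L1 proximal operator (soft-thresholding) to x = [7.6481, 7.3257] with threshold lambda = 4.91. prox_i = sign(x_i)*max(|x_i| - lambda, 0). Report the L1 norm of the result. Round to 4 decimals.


Soft-thresholding with lambda = 4.91:
prox(7.6481) = sign(7.6481)*max(|7.6481| - 4.91, 0) = 2.7381
prox(7.3257) = sign(7.3257)*max(|7.3257| - 4.91, 0) = 2.4157
prox(x) = [2.7381, 2.4157]
||prox(x)||_1 = 2.7381 + 2.4157 = 5.1538


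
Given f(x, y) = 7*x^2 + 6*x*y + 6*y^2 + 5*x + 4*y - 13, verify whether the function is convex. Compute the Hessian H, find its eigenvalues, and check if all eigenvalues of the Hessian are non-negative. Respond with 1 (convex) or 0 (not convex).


The Hessian of f(x,y) = 7*x^2 + 6*x*y + 6*y^2 + 5*x + 4*y - 13 is:
H = [[14, 6], [6, 12]]
Trace = 14 + 12 = 26
Determinant = 14*12 - (6)^2 = 132
Discriminant = (26)^2 - 4*132 = 148.0
Eigenvalues: lambda_1 = 6.9172, lambda_2 = 19.0828
The function is convex.

1


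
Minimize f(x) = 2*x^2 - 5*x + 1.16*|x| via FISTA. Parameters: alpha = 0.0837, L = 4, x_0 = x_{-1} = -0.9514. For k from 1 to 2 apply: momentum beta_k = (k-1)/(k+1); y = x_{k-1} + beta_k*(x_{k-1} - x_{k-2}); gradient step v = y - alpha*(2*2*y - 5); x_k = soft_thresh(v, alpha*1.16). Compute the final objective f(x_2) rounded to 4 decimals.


FISTA on f(x) = 2*x^2 - 5*x + 1.16*|x|
L = 4, alpha = 0.0837
Iteration 1: beta = 0.0, y = -0.9514 + 0.0*(-0.9514 + 0.9514) = -0.9514
  grad(y) = -8.8056, v = y - alpha*grad = -0.2144
  prox(v) = soft_thresh(-0.2144, 0.0971) = -0.1173
Iteration 2: beta = 0.3333, y = -0.1173 + 0.3333*(-0.1173 + 0.9514) = 0.1608
  grad(y) = -4.357, v = y - alpha*grad = 0.5254
  prox(v) = soft_thresh(0.5254, 0.0971) = 0.4283
f(x_2) = 2*0.4283^2 - 5*0.4283 + 1.16*|0.4283| = -1.2779


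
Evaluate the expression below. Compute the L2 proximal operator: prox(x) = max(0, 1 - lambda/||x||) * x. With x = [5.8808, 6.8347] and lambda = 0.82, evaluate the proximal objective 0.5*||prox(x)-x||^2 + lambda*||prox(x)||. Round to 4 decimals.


Step 1: Compute ||x||.
||x|| = 9.0165
Step 2: Compute scaling factor.
scale = max(0, 1 - 0.82/9.0165) = 0.9091
Step 3: prox(x) = [5.346, 6.2131]
||prox(x)|| = 8.1965
Step 4: Proximal objective.
0.5*||prox-x||^2 = 0.3362
lambda*||prox|| = 6.7211
Total = 7.0573


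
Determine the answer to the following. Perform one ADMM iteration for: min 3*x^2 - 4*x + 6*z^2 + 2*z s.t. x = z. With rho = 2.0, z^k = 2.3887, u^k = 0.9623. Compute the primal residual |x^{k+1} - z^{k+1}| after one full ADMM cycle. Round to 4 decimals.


ADMM iteration with rho = 2.0, z^k = 2.3887, u^k = 0.9623
Step 1: x-update.
Minimize 3*x^2 - 4*x + (2.0/2)*(x - 2.3887 + 0.9623)^2
FOC: (2*3 + 2.0)*x = 4 + 2.0*(2.3887 - 0.9623)
x^{k+1} = 0.8566
Step 2: z-update.
Minimize 6*z^2 + 2*z + (2.0/2)*(0.8566 - z + 0.9623)^2
FOC: (2*6 + 2.0)*z = -2 + 2.0*(0.8566 + 0.9623)
z^{k+1} = 0.117
Step 3: u-update.
u^{k+1} = 0.9623 + 0.8566 - 0.117 = 1.7019
Step 4: Primal residual = |0.8566 - 0.117| = 0.7396


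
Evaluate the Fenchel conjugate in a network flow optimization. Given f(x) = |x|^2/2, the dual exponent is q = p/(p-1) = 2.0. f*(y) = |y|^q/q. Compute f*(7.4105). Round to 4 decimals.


The conjugate exponent q satisfies 1/p + 1/q = 1.
p = 2, so q = 2/(2 - 1) = 2.0
|y|^q = 7.4105^2.0 = 54.9155
f*(7.4105) = 54.9155 / 2.0 = 27.4578


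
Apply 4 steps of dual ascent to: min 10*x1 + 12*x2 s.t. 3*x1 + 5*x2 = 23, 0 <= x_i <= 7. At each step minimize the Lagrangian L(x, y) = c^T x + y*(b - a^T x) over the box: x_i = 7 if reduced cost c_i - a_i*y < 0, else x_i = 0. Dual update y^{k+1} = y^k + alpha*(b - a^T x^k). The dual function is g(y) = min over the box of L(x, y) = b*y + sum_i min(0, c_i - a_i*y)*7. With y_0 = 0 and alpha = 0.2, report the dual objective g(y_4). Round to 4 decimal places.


Dual ascent for LP: min 10*x1 + 12*x2, 3*x1 + 5*x2 = 23, 0 <= x_i <= 7
Step 1: y^k = 0.0, reduced costs: (10.0, 12.0)
  x^k = (0.0, 0.0), subgradient = b - a^T x = 23.0
  y^{k+1} = 0.0 + 0.2*23.0 = 4.6
Step 2: y^k = 4.6, reduced costs: (-3.8, -11.0)
  x^k = (7.0, 7.0), subgradient = b - a^T x = -33.0
  y^{k+1} = 4.6 + 0.2*-33.0 = -2.0
Step 3: y^k = -2.0, reduced costs: (16.0, 22.0)
  x^k = (0.0, 0.0), subgradient = b - a^T x = 23.0
  y^{k+1} = -2.0 + 0.2*23.0 = 2.6
Step 4: y^k = 2.6, reduced costs: (2.2, -1.0)
  x^k = (0.0, 7.0), subgradient = b - a^T x = -12.0
  y^{k+1} = 2.6 + 0.2*-12.0 = 0.2
Dual objective at y_4 = 0.2: reduced costs (9.4, 11.0), box minimizer x = (0.0, 0.0)
g(y_4) = b*y + (c1 - a1*y)*x1 + (c2 - a2*y)*x2 = 23*0.2 + 9.4*0.0 + 11.0*0.0 = 4.6 + 0.0 + 0.0 = 4.6


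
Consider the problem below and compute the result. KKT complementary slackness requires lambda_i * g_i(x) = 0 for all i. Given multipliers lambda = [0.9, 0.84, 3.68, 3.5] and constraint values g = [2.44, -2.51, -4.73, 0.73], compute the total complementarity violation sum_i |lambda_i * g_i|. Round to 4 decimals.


KKT complementary slackness check:
lambda_1 * g_1 = 0.9 * 2.44 = 2.196
lambda_2 * g_2 = 0.84 * -2.51 = -2.1084
lambda_3 * g_3 = 3.68 * -4.73 = -17.4064
lambda_4 * g_4 = 3.5 * 0.73 = 2.555
Total violation = 2.196 + 2.1084 + 17.4064 + 2.555 = 24.2658


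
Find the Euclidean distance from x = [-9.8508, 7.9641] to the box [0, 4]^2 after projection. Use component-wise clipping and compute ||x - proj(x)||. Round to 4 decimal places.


Project each component onto [0, 4].
clip(-9.8508) = 0.0, clip(7.9641) = 4.0
Projection = [0.0, 4.0]
Squared diffs: [97.0383, 15.7141]
Distance = sqrt(112.7524) = 10.6185


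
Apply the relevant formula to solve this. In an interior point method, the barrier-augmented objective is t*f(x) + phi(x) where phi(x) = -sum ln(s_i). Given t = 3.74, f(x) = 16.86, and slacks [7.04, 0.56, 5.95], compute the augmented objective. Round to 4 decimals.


Step 1: Compute log-barrier.
ln values: [1.9516, -0.5798, 1.7834]
phi = -(1.9516 - 0.5798 + 1.7834) = -3.1552
Step 2: Compute augmented objective.
t*f(x) = 3.74*16.86 = 63.0564
Total = 63.0564 - 3.1552 = 59.9012


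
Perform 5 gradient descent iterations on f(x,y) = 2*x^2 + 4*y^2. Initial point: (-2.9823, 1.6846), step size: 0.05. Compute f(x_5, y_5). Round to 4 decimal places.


Gradient descent on f(x,y) = 2*x^2 + 4*y^2.
Starting point: (-2.9823, 1.6846), alpha = 0.05
Step 1: grad_x = 2*2*-2.9823 = -11.9292, grad_y = 2*4*1.6846 = 13.4768
  x_1 = -2.9823 - 0.05*-11.9292 = -2.3858
  y_1 = 1.6846 - 0.05*13.4768 = 1.0108
Step 2: grad_x = 2*2*-2.3858 = -9.5434, grad_y = 2*4*1.0108 = 8.0861
  x_2 = -2.3858 - 0.05*-9.5434 = -1.9087
  y_2 = 1.0108 - 0.05*8.0861 = 0.6065
Step 3: grad_x = 2*2*-1.9087 = -7.6347, grad_y = 2*4*0.6065 = 4.8516
  x_3 = -1.9087 - 0.05*-7.6347 = -1.5269
  y_3 = 0.6065 - 0.05*4.8516 = 0.3639
Step 4: grad_x = 2*2*-1.5269 = -6.1078, grad_y = 2*4*0.3639 = 2.911
  x_4 = -1.5269 - 0.05*-6.1078 = -1.2216
  y_4 = 0.3639 - 0.05*2.911 = 0.2183
Step 5: grad_x = 2*2*-1.2216 = -4.8862, grad_y = 2*4*0.2183 = 1.7466
  x_5 = -1.2216 - 0.05*-4.8862 = -0.9772
  y_5 = 0.2183 - 0.05*1.7466 = 0.131
f(-0.9772, 0.131) = 2*(-0.9772)^2 + 4*0.131^2 = 1.9786


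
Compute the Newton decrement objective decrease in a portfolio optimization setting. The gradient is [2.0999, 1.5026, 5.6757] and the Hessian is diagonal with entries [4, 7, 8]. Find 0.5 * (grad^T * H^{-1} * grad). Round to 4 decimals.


Step 1: H is diagonal, so H^(-1) * g = [0.525, 0.2147, 0.7095].
Step 2: g^T H^(-1) g = sum_i g_i^2 / H_ii
  = (2.0999)^2/4 + (1.5026)^2/7 + (5.6757)^2/8
  = 1.1024 + 0.3225 + 4.0267 = 5.4516
Step 3: Objective decrease = 0.5 * g^T H^(-1) g = 2.7258


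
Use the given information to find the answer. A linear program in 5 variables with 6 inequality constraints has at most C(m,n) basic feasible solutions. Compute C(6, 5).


Each vertex corresponds to some choice of n active constraints out of m, so the number of vertices is at most C(m, n) = m! / (n!(m-n)!).
m = 6, n = 5
Numerator: 6 * 5 * 4 * 3 * 2
Denominator: 5! = 120
C(6, 5) = 6


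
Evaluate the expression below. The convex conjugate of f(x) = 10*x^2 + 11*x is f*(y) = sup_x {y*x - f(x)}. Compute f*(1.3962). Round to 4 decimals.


f*(y) = sup_x {y*x - a*x^2 - b*x} = sup_x {(y-b)*x - a*x^2}
FOC: (y - b) - 2a*x = 0 => x* = (y - b)/(2a)
x* = (1.3962 - 11)/(2*10) = -0.4802
f*(1.3962) = (y-b)^2/(4a) = (1.3962 - 11)^2/(4*10)
= 92.233/40 = 2.3058


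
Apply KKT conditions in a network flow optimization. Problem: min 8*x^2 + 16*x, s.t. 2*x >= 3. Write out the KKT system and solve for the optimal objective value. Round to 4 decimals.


Step 1: Try lambda = 0 (constraint inactive).
x_unc = -16/(2*8) = -1.0
Check: 2*-1.0 = -2.0 < 3 -- violated!
Step 2: Constraint must be active: 2*x = 3
x* = 3/2 = 1.5
lambda = (2*8*1.5 + 16)/2 = 20.0
Step 3: Compute optimal value.
f(x*) = 8*1.5^2 + 16*1.5 = 42.0


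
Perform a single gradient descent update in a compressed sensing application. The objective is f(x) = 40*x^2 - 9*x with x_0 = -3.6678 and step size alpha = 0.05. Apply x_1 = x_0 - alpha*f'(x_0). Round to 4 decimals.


We compute the gradient at x_0 and apply the update.
f'(x) = 80*x - 9
f'(-3.6678) = 80*-3.6678 - 9 = -302.424
x_1 = -3.6678 - 0.05*-302.424 = 11.4534


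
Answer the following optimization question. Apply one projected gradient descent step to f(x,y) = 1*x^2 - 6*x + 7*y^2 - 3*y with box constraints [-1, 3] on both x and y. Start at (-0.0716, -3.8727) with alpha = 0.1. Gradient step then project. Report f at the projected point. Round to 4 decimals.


Step 1: Compute gradient at (-0.0716, -3.8727).
grad_x = 2*1*-0.0716 - 6 = -6.1432
grad_y = 2*7*-3.8727 - 3 = -57.2178
Step 2: Gradient step.
x_raw = -0.0716 - 0.1*-6.1432 = 0.5427
y_raw = -3.8727 - 0.1*-57.2178 = 1.8491
Step 3: Project onto [-1, 3].
x_proj = clip(0.5427) = 0.5427
y_proj = clip(1.8491) = 1.8491
Step 4: Evaluate f.
f(0.5427, 1.8491) = 15.4247


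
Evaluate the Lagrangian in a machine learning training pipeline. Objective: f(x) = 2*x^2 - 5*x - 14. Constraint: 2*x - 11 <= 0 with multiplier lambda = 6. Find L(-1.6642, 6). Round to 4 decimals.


Step 1: Evaluate f(x).
f(-1.6642) = 2*(-1.6642)^2 - 5*(-1.6642) - 14 = -0.1399
Step 2: Evaluate g(x).
g(-1.6642) = 2*-1.6642 - 11 = -14.3284
Step 3: Compute Lagrangian.
L = -0.1399 + 6*-14.3284 = -86.1103


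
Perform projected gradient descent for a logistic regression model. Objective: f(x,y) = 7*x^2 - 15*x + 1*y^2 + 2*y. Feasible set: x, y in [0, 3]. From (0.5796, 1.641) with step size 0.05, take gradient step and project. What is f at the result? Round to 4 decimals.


Step 1: Compute gradient at (0.5796, 1.641).
grad_x = 2*7*0.5796 - 15 = -6.8856
grad_y = 2*1*1.641 + 2 = 5.282
Step 2: Gradient step.
x_raw = 0.5796 - 0.05*-6.8856 = 0.9239
y_raw = 1.641 - 0.05*5.282 = 1.3769
Step 3: Project onto [0, 3].
x_proj = clip(0.9239) = 0.9239
y_proj = clip(1.3769) = 1.3769
Step 4: Evaluate f.
f(0.9239, 1.3769) = -3.2337


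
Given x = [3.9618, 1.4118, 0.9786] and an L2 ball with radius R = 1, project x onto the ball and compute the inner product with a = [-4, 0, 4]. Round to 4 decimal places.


Step 1: Compute ||x|| (intermediates to 6 decimals).
||x|| = sqrt(3.9618^2 + 1.4118^2 + 0.9786^2) = 4.318182
Step 2: Project.
Since ||x|| > R, scale = R/||x|| = 1/4.318182 = 0.231579, proj(x) = scale * x
proj(x) = [0.91747, 0.326943, 0.226623]
Step 3: Dot product.
a^T * proj(x) = -4*0.91747 + 0*0.326943 + 4*0.226623 = -2.7634


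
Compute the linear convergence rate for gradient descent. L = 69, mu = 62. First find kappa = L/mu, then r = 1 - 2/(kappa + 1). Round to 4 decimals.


Step 1: Compute the condition number.
kappa = L/mu = 69/62 = 1.1129
Step 2: Compute the convergence rate.
r = 1 - 2/(kappa + 1) = 1 - 2*mu/(L + mu) = (L - mu)/(L + mu) = 7/131 = 0.0534


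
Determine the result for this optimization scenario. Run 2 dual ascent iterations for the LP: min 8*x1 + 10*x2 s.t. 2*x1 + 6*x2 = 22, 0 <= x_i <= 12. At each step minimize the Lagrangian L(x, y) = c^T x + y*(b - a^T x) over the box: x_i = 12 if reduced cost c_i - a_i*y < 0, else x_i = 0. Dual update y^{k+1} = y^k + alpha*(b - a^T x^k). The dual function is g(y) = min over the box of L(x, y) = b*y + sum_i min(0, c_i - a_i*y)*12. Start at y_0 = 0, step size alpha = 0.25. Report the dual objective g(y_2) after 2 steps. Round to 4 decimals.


Dual ascent for LP: min 8*x1 + 10*x2, 2*x1 + 6*x2 = 22, 0 <= x_i <= 12
Step 1: y^k = 0.0, reduced costs: (8.0, 10.0)
  x^k = (0.0, 0.0), subgradient = b - a^T x = 22.0
  y^{k+1} = 0.0 + 0.25*22.0 = 5.5
Step 2: y^k = 5.5, reduced costs: (-3.0, -23.0)
  x^k = (12.0, 12.0), subgradient = b - a^T x = -74.0
  y^{k+1} = 5.5 + 0.25*-74.0 = -13.0
Dual objective at y_2 = -13.0: reduced costs (34.0, 88.0), box minimizer x = (0.0, 0.0)
g(y_2) = b*y + (c1 - a1*y)*x1 + (c2 - a2*y)*x2 = 22*(-13.0) + 34.0*0.0 + 88.0*0.0 = -286.0 + 0.0 + 0.0 = -286.0


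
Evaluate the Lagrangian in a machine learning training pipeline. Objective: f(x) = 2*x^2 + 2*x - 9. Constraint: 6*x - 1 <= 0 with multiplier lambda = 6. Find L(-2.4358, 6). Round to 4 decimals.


Step 1: Evaluate f(x).
f(-2.4358) = 2*(-2.4358)^2 + 2*(-2.4358) - 9 = -2.0054
Step 2: Evaluate g(x).
g(-2.4358) = 6*-2.4358 - 1 = -15.6148
Step 3: Compute Lagrangian.
L = -2.0054 + 6*-15.6148 = -95.6942


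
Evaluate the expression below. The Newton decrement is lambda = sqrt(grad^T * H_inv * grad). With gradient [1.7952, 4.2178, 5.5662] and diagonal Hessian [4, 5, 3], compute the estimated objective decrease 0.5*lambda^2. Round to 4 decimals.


Step 1: H is diagonal, so H^(-1) * g = [0.4488, 0.8436, 1.8554].
Step 2: g^T H^(-1) g = sum_i g_i^2 / H_ii
  = (1.7952)^2/4 + (4.2178)^2/5 + (5.5662)^2/3
  = 0.8057 + 3.558 + 10.3275 = 14.6912
Step 3: Objective decrease = 0.5 * g^T H^(-1) g = 7.3456


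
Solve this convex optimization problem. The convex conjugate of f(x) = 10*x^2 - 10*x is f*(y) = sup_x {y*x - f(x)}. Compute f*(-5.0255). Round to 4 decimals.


f*(y) = sup_x {y*x - a*x^2 - b*x} = sup_x {(y-b)*x - a*x^2}
FOC: (y - b) - 2a*x = 0 => x* = (y - b)/(2a)
x* = (-5.0255 + 10)/(2*10) = 0.2487
f*(-5.0255) = (y-b)^2/(4a) = (-5.0255 + 10)^2/(4*10)
= 24.7457/40 = 0.6186


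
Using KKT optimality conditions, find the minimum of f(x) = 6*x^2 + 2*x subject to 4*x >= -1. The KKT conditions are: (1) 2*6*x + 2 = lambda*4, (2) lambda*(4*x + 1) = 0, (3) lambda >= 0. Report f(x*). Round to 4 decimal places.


Step 1: Try lambda = 0 (constraint inactive).
Stationarity: 2*6*x + 2 = 0
x* = -2/(2*6) = -1/6 = -0.1667 (rounded; the exact value -1/6 is used below)
Check constraint: 4*-0.1667 = -0.6668 >= -1 -- satisfied.
Step 2: Compute optimal value.
f(x*) = 6*(-1/6)^2 + 2*(-1/6) = -0.1667


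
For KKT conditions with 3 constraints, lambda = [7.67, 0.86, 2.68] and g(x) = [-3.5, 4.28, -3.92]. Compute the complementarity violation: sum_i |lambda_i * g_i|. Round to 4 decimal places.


KKT complementary slackness check:
lambda_1 * g_1 = 7.67 * -3.5 = -26.845
lambda_2 * g_2 = 0.86 * 4.28 = 3.6808
lambda_3 * g_3 = 2.68 * -3.92 = -10.5056
Total violation = 26.845 + 3.6808 + 10.5056 = 41.0314


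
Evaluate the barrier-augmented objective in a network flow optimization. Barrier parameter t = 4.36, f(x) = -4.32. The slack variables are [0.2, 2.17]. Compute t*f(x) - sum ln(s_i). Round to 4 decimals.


Step 1: Compute log-barrier.
ln values: [-1.6094, 0.7747]
phi = -(-1.6094 + 0.7747) = 0.8347
Step 2: Compute augmented objective.
t*f(x) = 4.36*-4.32 = -18.8352
Total = -18.8352 + 0.8347 = -18.0005


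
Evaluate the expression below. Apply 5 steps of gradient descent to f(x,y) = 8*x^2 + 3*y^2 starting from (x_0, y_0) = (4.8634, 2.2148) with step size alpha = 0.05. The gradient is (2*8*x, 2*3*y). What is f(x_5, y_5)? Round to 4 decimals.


Gradient descent on f(x,y) = 8*x^2 + 3*y^2.
Starting point: (4.8634, 2.2148), alpha = 0.05
Step 1: grad_x = 2*8*4.8634 = 77.8144, grad_y = 2*3*2.2148 = 13.2888
  x_1 = 4.8634 - 0.05*77.8144 = 0.9727
  y_1 = 2.2148 - 0.05*13.2888 = 1.5504
Step 2: grad_x = 2*8*0.9727 = 15.5629, grad_y = 2*3*1.5504 = 9.3022
  x_2 = 0.9727 - 0.05*15.5629 = 0.1945
  y_2 = 1.5504 - 0.05*9.3022 = 1.0853
Step 3: grad_x = 2*8*0.1945 = 3.1126, grad_y = 2*3*1.0853 = 6.5115
  x_3 = 0.1945 - 0.05*3.1126 = 0.0389
  y_3 = 1.0853 - 0.05*6.5115 = 0.7597
Step 4: grad_x = 2*8*0.0389 = 0.6225, grad_y = 2*3*0.7597 = 4.5581
  x_4 = 0.0389 - 0.05*0.6225 = 0.0078
  y_4 = 0.7597 - 0.05*4.5581 = 0.5318
Step 5: grad_x = 2*8*0.0078 = 0.1245, grad_y = 2*3*0.5318 = 3.1906
  x_5 = 0.0078 - 0.05*0.1245 = 0.0016
  y_5 = 0.5318 - 0.05*3.1906 = 0.3722
f(0.0016, 0.3722) = 8*0.0016^2 + 3*0.3722^2 = 0.4157


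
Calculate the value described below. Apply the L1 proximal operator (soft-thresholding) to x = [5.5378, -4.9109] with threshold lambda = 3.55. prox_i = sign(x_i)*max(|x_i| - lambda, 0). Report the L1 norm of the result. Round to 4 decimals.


Soft-thresholding with lambda = 3.55:
prox(5.5378) = sign(5.5378)*max(|5.5378| - 3.55, 0) = 1.9878
prox(-4.9109) = sign(-4.9109)*max(|-4.9109| - 3.55, 0) = -1.3609
prox(x) = [1.9878, -1.3609]
||prox(x)||_1 = 1.9878 + 1.3609 = 3.3487


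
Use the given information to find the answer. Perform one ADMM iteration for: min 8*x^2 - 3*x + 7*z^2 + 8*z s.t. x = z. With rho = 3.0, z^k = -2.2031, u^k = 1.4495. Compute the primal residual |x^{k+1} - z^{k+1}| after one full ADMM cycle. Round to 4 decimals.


ADMM iteration with rho = 3.0, z^k = -2.2031, u^k = 1.4495
Step 1: x-update.
Minimize 8*x^2 - 3*x + (3.0/2)*(x + 2.2031 + 1.4495)^2
FOC: (2*8 + 3.0)*x = 3 + 3.0*(-2.2031 - 1.4495)
x^{k+1} = -0.4188
Step 2: z-update.
Minimize 7*z^2 + 8*z + (3.0/2)*(-0.4188 - z + 1.4495)^2
FOC: (2*7 + 3.0)*z = -8 + 3.0*(-0.4188 + 1.4495)
z^{k+1} = -0.2887
Step 3: u-update.
u^{k+1} = 1.4495 - 0.4188 + 0.2887 = 1.3194
Step 4: Primal residual = |-0.4188 + 0.2887| = 0.1301


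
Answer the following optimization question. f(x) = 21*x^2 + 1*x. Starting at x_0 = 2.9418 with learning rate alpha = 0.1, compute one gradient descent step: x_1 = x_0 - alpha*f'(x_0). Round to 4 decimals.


We compute the gradient at x_0 and apply the update.
f'(x) = 42*x + 1
f'(2.9418) = 42*2.9418 + 1 = 124.5556
x_1 = 2.9418 - 0.1*124.5556 = -9.5138


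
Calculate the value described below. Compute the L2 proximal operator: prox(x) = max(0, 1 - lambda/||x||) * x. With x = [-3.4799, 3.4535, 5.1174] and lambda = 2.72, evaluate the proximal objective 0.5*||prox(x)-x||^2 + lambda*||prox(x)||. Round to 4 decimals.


Step 1: Compute ||x||.
||x|| = 7.0869
Step 2: Compute scaling factor.
scale = max(0, 1 - 2.72/7.0869) = 0.6162
Step 3: prox(x) = [-2.1443, 2.128, 3.1533]
||prox(x)|| = 4.3669
Step 4: Proximal objective.
0.5*||prox-x||^2 = 3.6992
lambda*||prox|| = 11.878
Total = 15.5772


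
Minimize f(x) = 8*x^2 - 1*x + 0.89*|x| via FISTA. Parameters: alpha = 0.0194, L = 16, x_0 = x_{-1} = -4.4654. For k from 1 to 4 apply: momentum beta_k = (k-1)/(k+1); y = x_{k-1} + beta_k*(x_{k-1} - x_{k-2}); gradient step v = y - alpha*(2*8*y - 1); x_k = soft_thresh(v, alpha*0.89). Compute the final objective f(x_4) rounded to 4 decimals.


FISTA on f(x) = 8*x^2 - 1*x + 0.89*|x|
L = 16, alpha = 0.0194
Iteration 1: beta = 0.0, y = -4.4654 + 0.0*(-4.4654 + 4.4654) = -4.4654
  grad(y) = -72.4464, v = y - alpha*grad = -3.0599
  prox(v) = soft_thresh(-3.0599, 0.0173) = -3.0427
Iteration 2: beta = 0.3333, y = -3.0427 + 0.3333*(-3.0427 + 4.4654) = -2.5684
  grad(y) = -42.0949, v = y - alpha*grad = -1.7518
  prox(v) = soft_thresh(-1.7518, 0.0173) = -1.7345
Iteration 3: beta = 0.5, y = -1.7345 + 0.5*(-1.7345 + 3.0427) = -1.0804
  grad(y) = -18.2872, v = y - alpha*grad = -0.7257
  prox(v) = soft_thresh(-0.7257, 0.0173) = -0.7084
Iteration 4: beta = 0.6, y = -0.7084 + 0.6*(-0.7084 + 1.7345) = -0.0927
  grad(y) = -2.4839, v = y - alpha*grad = -0.0446
  prox(v) = soft_thresh(-0.0446, 0.0173) = -0.0273
f(x_4) = 8*(-0.0273)^2 - 1*(-0.0273) + 0.89*|-0.0273| = 0.0575


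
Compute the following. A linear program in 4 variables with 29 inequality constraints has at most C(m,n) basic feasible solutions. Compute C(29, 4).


Each vertex corresponds to some choice of n active constraints out of m, so the number of vertices is at most C(m, n) = m! / (n!(m-n)!).
m = 29, n = 4
Numerator: 29 * 28 * 27 * 26
Denominator: 4! = 24
C(29, 4) = 23751


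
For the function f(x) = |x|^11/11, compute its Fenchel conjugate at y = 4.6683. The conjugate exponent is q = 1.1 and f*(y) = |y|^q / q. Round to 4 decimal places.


The conjugate exponent q satisfies 1/p + 1/q = 1.
p = 11, so q = 11/(11 - 1) = 1.1
|y|^q = 4.6683^1.1 = 5.446
f*(4.6683) = 5.446 / 1.1 = 4.9509


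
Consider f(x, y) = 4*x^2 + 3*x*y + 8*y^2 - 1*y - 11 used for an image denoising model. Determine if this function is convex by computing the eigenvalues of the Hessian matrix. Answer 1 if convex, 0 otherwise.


The Hessian of f(x,y) = 4*x^2 + 3*x*y + 8*y^2 - 1*y - 11 is:
H = [[8, 3], [3, 16]]
Trace = 8 + 16 = 24
Determinant = 8*16 - (3)^2 = 119
Discriminant = (24)^2 - 4*119 = 100.0
Eigenvalues: lambda_1 = 7.0, lambda_2 = 17.0
The function is convex.

1


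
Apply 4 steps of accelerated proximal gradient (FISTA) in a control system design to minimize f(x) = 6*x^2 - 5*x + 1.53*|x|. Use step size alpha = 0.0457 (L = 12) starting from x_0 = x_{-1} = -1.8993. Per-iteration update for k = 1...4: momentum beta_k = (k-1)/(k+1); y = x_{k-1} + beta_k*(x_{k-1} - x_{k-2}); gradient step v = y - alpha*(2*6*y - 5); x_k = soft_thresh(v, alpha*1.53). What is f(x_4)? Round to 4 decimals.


FISTA on f(x) = 6*x^2 - 5*x + 1.53*|x|
L = 12, alpha = 0.0457
Iteration 1: beta = 0.0, y = -1.8993 + 0.0*(-1.8993 + 1.8993) = -1.8993
  grad(y) = -27.7916, v = y - alpha*grad = -0.6292
  prox(v) = soft_thresh(-0.6292, 0.0699) = -0.5593
Iteration 2: beta = 0.3333, y = -0.5593 + 0.3333*(-0.5593 + 1.8993) = -0.1126
  grad(y) = -6.3516, v = y - alpha*grad = 0.1776
  prox(v) = soft_thresh(0.1776, 0.0699) = 0.1077
Iteration 3: beta = 0.5, y = 0.1077 + 0.5*(0.1077 + 0.5593) = 0.4412
  grad(y) = 0.2946, v = y - alpha*grad = 0.4278
  prox(v) = soft_thresh(0.4278, 0.0699) = 0.3578
Iteration 4: beta = 0.6, y = 0.3578 + 0.6*(0.3578 - 0.1077) = 0.5079
  grad(y) = 1.0949, v = y - alpha*grad = 0.4579
  prox(v) = soft_thresh(0.4579, 0.0699) = 0.3879
f(x_4) = 6*0.3879^2 - 5*0.3879 + 1.53*|0.3879| = -0.4432
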